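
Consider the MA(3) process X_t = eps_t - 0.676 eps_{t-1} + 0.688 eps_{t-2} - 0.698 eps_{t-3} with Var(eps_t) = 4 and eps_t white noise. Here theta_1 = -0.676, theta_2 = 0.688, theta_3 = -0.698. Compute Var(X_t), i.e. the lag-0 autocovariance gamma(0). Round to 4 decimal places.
\gamma(0) = 9.6701

For an MA(q) process X_t = eps_t + sum_i theta_i eps_{t-i} with
Var(eps_t) = sigma^2, the variance is
  gamma(0) = sigma^2 * (1 + sum_i theta_i^2).
  sum_i theta_i^2 = (-0.676)^2 + (0.688)^2 + (-0.698)^2 = 0.456976 + 0.473344 + 0.487204 = 1.417524.
  gamma(0) = 4 * (1 + 1.417524) = 4 * 2.417524 = 9.670096, which rounds to 9.6701.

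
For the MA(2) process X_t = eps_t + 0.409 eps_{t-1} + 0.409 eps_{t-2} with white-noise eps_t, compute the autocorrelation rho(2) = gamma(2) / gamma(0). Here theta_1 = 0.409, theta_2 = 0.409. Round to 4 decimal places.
\rho(2) = 0.3065

For an MA(q) process with theta_0 = 1, the autocovariance is
  gamma(k) = sigma^2 * sum_{i=0..q-k} theta_i * theta_{i+k},
and rho(k) = gamma(k) / gamma(0). Sigma^2 cancels.
  numerator   = (1)*(0.409) = 0.409.
  denominator = (1)^2 + (0.409)^2 + (0.409)^2 = 1.334562.
  rho(2) = 0.409 / 1.334562 = 0.3065.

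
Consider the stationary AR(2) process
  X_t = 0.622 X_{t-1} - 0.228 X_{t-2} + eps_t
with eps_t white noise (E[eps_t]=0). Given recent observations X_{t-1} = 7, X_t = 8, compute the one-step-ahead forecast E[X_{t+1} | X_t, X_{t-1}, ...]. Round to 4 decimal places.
E[X_{t+1} \mid \mathcal F_t] = 3.3800

For an AR(p) model X_t = c + sum_i phi_i X_{t-i} + eps_t, the
one-step-ahead conditional mean is
  E[X_{t+1} | X_t, ...] = c + sum_i phi_i X_{t+1-i}.
Substitute known values:
  E[X_{t+1} | ...] = (0.622) * (8) + (-0.228) * (7)
                   = 3.3800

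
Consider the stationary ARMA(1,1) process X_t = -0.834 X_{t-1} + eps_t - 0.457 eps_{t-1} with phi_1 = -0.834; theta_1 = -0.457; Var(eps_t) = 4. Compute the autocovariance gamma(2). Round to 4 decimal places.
\gamma(2) = 19.5381

Multiply the model equation by X_{t-k} and take expectations. With theta_0 = psi_0 = 1 and psi_j the MA(infinity) weights, this gives
  gamma(k) - sum_i phi_i gamma(k-i) = c_k,
  c_k = sigma^2 * sum_{j=k..q} theta_j psi_{j-k}   (c_k = 0 for k > q),
using gamma(-m) = gamma(m).
psi-weights needed (psi_j = theta_j + sum_i phi_i psi_{j-i}):
  psi_1 = theta_1 + phi_1 = -0.457 + (-0.834) = -1.291
Right-hand sides:
  c_0 = sigma^2 (1 + theta_1 psi_1) = 4 * (1 + (-0.457)(-1.291)) = 4 * 1.589987 = 6.359948
  c_1 = sigma^2 theta_1 = 4 * (-0.457) = -1.828
  c_2 = 0
Equations for k = 0 and k = 1 (AR order 1):
  gamma(0) = phi_1 gamma(1) + c_0
  gamma(1) = phi_1 gamma(0) + c_1
Substituting the second into the first: gamma(0) (1 - phi_1^2) = c_0 + phi_1 c_1, so
  gamma(0) = (c_0 + phi_1 c_1) / (1 - phi_1^2) = (6.359948 + (-0.834)(-1.828)) / (1 - (-0.834)^2) = 7.8845 / 0.304444 = 25.898031.
  gamma(1) = phi_1 gamma(0) + c_1 = (-0.834)(25.898031) + (-1.828) = -23.426957.
For k = 2 (> q): gamma(2) = phi_1 gamma(1) = (-0.834)(-23.426957) = 19.538083.
Therefore gamma(2) = 19.5381 (to 4 decimal places).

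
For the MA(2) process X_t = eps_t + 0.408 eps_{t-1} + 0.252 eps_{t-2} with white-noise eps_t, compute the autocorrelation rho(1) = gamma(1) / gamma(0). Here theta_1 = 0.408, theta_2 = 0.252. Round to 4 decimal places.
\rho(1) = 0.4153

For an MA(q) process with theta_0 = 1, the autocovariance is
  gamma(k) = sigma^2 * sum_{i=0..q-k} theta_i * theta_{i+k},
and rho(k) = gamma(k) / gamma(0). Sigma^2 cancels.
  numerator   = (1)*(0.408) + (0.408)*(0.252) = 0.510816.
  denominator = (1)^2 + (0.408)^2 + (0.252)^2 = 1.229968.
  rho(1) = 0.510816 / 1.229968 = 0.4153.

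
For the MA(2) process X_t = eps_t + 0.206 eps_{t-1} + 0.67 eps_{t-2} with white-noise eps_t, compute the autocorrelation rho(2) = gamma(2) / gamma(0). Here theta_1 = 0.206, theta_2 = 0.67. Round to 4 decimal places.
\rho(2) = 0.4493

For an MA(q) process with theta_0 = 1, the autocovariance is
  gamma(k) = sigma^2 * sum_{i=0..q-k} theta_i * theta_{i+k},
and rho(k) = gamma(k) / gamma(0). Sigma^2 cancels.
  numerator   = (1)*(0.67) = 0.67.
  denominator = (1)^2 + (0.206)^2 + (0.67)^2 = 1.491336.
  rho(2) = 0.67 / 1.491336 = 0.4493.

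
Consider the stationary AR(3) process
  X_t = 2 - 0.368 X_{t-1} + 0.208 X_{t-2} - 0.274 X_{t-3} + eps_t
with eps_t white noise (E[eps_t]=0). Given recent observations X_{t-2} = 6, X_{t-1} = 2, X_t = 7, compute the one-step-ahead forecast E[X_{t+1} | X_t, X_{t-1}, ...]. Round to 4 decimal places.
E[X_{t+1} \mid \mathcal F_t] = -1.8040

For an AR(p) model X_t = c + sum_i phi_i X_{t-i} + eps_t, the
one-step-ahead conditional mean is
  E[X_{t+1} | X_t, ...] = c + sum_i phi_i X_{t+1-i}.
Substitute known values:
  E[X_{t+1} | ...] = 2 + (-0.368) * (7) + (0.208) * (2) + (-0.274) * (6)
                   = -1.8040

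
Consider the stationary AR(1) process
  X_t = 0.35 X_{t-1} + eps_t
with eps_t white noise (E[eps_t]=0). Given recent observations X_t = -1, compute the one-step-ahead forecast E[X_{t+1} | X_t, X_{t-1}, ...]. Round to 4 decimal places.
E[X_{t+1} \mid \mathcal F_t] = -0.3500

For an AR(p) model X_t = c + sum_i phi_i X_{t-i} + eps_t, the
one-step-ahead conditional mean is
  E[X_{t+1} | X_t, ...] = c + sum_i phi_i X_{t+1-i}.
Substitute known values:
  E[X_{t+1} | ...] = (0.35) * (-1)
                   = -0.3500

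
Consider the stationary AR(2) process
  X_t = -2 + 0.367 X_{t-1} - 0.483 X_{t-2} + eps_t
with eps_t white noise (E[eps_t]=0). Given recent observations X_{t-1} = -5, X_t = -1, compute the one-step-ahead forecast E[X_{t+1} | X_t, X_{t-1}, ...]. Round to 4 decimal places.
E[X_{t+1} \mid \mathcal F_t] = 0.0480

For an AR(p) model X_t = c + sum_i phi_i X_{t-i} + eps_t, the
one-step-ahead conditional mean is
  E[X_{t+1} | X_t, ...] = c + sum_i phi_i X_{t+1-i}.
Substitute known values:
  E[X_{t+1} | ...] = -2 + (0.367) * (-1) + (-0.483) * (-5)
                   = 0.0480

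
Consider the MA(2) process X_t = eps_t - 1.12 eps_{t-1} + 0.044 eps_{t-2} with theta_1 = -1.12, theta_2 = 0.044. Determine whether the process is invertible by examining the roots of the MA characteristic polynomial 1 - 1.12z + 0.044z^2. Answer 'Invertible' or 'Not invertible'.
\text{Not invertible}

The MA(q) characteristic polynomial is P(z) = 1 - 1.12z + 0.044z^2.
Invertibility requires all roots to lie outside the unit circle, i.e. |z| > 1 for every root.
Set 1 + (-1.12) z + (0.044) z^2 = 0, i.e. a z^2 + b z + c = 0 with a = 0.044, b = -1.12, c = 1.
Discriminant D = b^2 - 4ac = (-1.12)^2 - 4*(0.044)*1 = 1.2544 - (0.176) = 1.0784.
D >= 0, so the roots are real: z = (-b +/- sqrt(D)) / (2a) = (1.12 +/- 1.03846) / (0.088).
  z_1 = (1.12 + 1.03846) / (0.088) = 24.528,   |z_1| = 24.528.
  z_2 = (1.12 - 1.03846) / (0.088) = 0.9266,   |z_2| = 0.9266.
Moduli of all roots: 24.5280, 0.9266.
All moduli strictly greater than 1? No.
Verdict: Not invertible.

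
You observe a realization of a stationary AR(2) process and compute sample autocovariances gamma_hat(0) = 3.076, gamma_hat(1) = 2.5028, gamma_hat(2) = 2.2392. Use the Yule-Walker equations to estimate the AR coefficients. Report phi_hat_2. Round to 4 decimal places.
\hat\phi_{2} = 0.1951

The Yule-Walker equations for an AR(p) process read, in matrix form,
  Gamma_p phi = r_p,   with   (Gamma_p)_{ij} = gamma(|i - j|),
                       (r_p)_i = gamma(i),   i,j = 1..p.
Substitute the sample gammas (Toeplitz matrix and right-hand side of size 2):
  Gamma_p = [[3.076, 2.5028], [2.5028, 3.076]]
  r_p     = [2.5028, 2.2392]
Written out:
  3.076 phi_1 + 2.5028 phi_2 = 2.5028
  2.5028 phi_1 + 3.076 phi_2 = 2.2392
Solve by Cramer's rule:
  det = gamma(0)^2 - gamma(1)^2 = (3.076)^2 - (2.5028)^2 = 9.461776 - 6.26400784 = 3.19776816
  phi_hat_1 = [gamma(1) gamma(0) - gamma(1) gamma(2)] / det = [(2.5028)(3.076) - (2.5028)(2.2392)] / 3.19776816 = 2.09434304 / 3.19776816 = 0.6549
  phi_hat_2 = [gamma(0) gamma(2) - gamma(1)^2] / det = [(3.076)(2.2392) - (2.5028)^2] / 3.19776816 = 0.62377136 / 3.19776816 = 0.1951
So phi_hat = [0.6549, 0.1951].
Therefore phi_hat_2 = 0.1951.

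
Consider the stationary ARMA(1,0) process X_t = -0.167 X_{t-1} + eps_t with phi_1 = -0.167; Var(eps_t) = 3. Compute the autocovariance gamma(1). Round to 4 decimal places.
\gamma(1) = -0.5154

Multiply the model equation by X_{t-k} and take expectations. With theta_0 = psi_0 = 1 and psi_j the MA(infinity) weights, this gives
  gamma(k) - sum_i phi_i gamma(k-i) = c_k,
  c_k = sigma^2 * sum_{j=k..q} theta_j psi_{j-k}   (c_k = 0 for k > q),
using gamma(-m) = gamma(m).
Pure AR (q = 0): c_0 = sigma^2 = 3, c_k = 0 for k >= 1.
Equations for k = 0 and k = 1 (AR order 1):
  gamma(0) = phi_1 gamma(1) + c_0
  gamma(1) = phi_1 gamma(0) + c_1
Substituting the second into the first: gamma(0) (1 - phi_1^2) = c_0 + phi_1 c_1, so
  gamma(0) = c_0 / (1 - phi_1^2) = 3 / (1 - (-0.167)^2) = 3 / 0.972111 = 3.086067.
  gamma(1) = phi_1 gamma(0) = (-0.167)(3.086067) = -0.515373.
Therefore gamma(1) = -0.5154 (to 4 decimal places).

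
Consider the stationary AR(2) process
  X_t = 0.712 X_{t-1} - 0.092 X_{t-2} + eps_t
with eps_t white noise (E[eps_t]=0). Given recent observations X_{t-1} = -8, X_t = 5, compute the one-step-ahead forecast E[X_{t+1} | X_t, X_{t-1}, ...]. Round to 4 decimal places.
E[X_{t+1} \mid \mathcal F_t] = 4.2960

For an AR(p) model X_t = c + sum_i phi_i X_{t-i} + eps_t, the
one-step-ahead conditional mean is
  E[X_{t+1} | X_t, ...] = c + sum_i phi_i X_{t+1-i}.
Substitute known values:
  E[X_{t+1} | ...] = (0.712) * (5) + (-0.092) * (-8)
                   = 4.2960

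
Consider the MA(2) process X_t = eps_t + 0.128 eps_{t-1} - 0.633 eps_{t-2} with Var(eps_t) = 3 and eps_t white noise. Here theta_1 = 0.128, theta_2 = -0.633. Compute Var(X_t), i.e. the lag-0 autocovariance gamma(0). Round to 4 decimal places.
\gamma(0) = 4.2512

For an MA(q) process X_t = eps_t + sum_i theta_i eps_{t-i} with
Var(eps_t) = sigma^2, the variance is
  gamma(0) = sigma^2 * (1 + sum_i theta_i^2).
  sum_i theta_i^2 = (0.128)^2 + (-0.633)^2 = 0.016384 + 0.400689 = 0.417073.
  gamma(0) = 3 * (1 + 0.417073) = 3 * 1.417073 = 4.251219, which rounds to 4.2512.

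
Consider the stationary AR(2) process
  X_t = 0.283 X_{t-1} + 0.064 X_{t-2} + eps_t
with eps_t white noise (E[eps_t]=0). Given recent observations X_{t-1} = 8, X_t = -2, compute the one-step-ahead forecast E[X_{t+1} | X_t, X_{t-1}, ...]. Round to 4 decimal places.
E[X_{t+1} \mid \mathcal F_t] = -0.0540

For an AR(p) model X_t = c + sum_i phi_i X_{t-i} + eps_t, the
one-step-ahead conditional mean is
  E[X_{t+1} | X_t, ...] = c + sum_i phi_i X_{t+1-i}.
Substitute known values:
  E[X_{t+1} | ...] = (0.283) * (-2) + (0.064) * (8)
                   = -0.0540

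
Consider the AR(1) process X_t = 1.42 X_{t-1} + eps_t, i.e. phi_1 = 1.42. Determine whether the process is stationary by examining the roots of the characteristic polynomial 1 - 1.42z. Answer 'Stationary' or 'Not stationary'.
\text{Not stationary}

The AR(p) characteristic polynomial is P(z) = 1 - 1.42z.
Stationarity requires all roots to lie outside the unit circle, i.e. |z| > 1 for every root.
This is linear in z: 1 + (-1.42) z = 0  =>  z = -1/(-1.42) = 0.704225,  |z| = 0.704225.
Moduli of all roots: 0.7042.
All moduli strictly greater than 1? No.
Verdict: Not stationary.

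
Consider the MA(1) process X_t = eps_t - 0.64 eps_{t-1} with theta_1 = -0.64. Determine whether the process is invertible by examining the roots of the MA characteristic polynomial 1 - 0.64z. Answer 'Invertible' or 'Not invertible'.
\text{Invertible}

The MA(q) characteristic polynomial is P(z) = 1 - 0.64z.
Invertibility requires all roots to lie outside the unit circle, i.e. |z| > 1 for every root.
This is linear in z: 1 + (-0.64) z = 0  =>  z = -1/(-0.64) = 1.5625,  |z| = 1.5625.
Moduli of all roots: 1.5625.
All moduli strictly greater than 1? Yes.
Verdict: Invertible.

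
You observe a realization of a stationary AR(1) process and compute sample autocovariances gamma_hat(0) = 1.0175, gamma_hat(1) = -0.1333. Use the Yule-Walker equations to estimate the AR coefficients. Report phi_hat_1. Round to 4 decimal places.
\hat\phi_{1} = -0.1310

The Yule-Walker equations for an AR(p) process read, in matrix form,
  Gamma_p phi = r_p,   with   (Gamma_p)_{ij} = gamma(|i - j|),
                       (r_p)_i = gamma(i),   i,j = 1..p.
Substitute the sample gammas (Toeplitz matrix and right-hand side of size 1):
  Gamma_p = [[1.0175]]
  r_p     = [-0.1333]
With p = 1 this is the single equation gamma(0) phi_1 = gamma(1):
  phi_hat_1 = gamma(1) / gamma(0) = -0.1333 / 1.0175 = -0.1310.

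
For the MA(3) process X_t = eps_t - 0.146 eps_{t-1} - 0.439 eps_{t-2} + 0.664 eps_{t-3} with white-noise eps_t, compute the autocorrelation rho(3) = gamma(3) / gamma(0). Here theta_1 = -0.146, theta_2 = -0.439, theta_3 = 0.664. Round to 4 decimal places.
\rho(3) = 0.4012

For an MA(q) process with theta_0 = 1, the autocovariance is
  gamma(k) = sigma^2 * sum_{i=0..q-k} theta_i * theta_{i+k},
and rho(k) = gamma(k) / gamma(0). Sigma^2 cancels.
  numerator   = (1)*(0.664) = 0.664.
  denominator = (1)^2 + (-0.146)^2 + (-0.439)^2 + (0.664)^2 = 1.654933.
  rho(3) = 0.664 / 1.654933 = 0.4012.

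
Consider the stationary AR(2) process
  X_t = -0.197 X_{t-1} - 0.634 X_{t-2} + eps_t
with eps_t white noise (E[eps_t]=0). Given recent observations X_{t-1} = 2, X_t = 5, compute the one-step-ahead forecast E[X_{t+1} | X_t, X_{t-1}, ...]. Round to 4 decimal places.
E[X_{t+1} \mid \mathcal F_t] = -2.2530

For an AR(p) model X_t = c + sum_i phi_i X_{t-i} + eps_t, the
one-step-ahead conditional mean is
  E[X_{t+1} | X_t, ...] = c + sum_i phi_i X_{t+1-i}.
Substitute known values:
  E[X_{t+1} | ...] = (-0.197) * (5) + (-0.634) * (2)
                   = -2.2530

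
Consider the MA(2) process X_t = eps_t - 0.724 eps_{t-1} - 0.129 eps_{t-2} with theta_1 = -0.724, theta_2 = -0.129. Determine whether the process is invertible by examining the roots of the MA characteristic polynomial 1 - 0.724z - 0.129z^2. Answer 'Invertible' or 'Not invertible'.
\text{Invertible}

The MA(q) characteristic polynomial is P(z) = 1 - 0.724z - 0.129z^2.
Invertibility requires all roots to lie outside the unit circle, i.e. |z| > 1 for every root.
Set 1 + (-0.724) z + (-0.129) z^2 = 0, i.e. a z^2 + b z + c = 0 with a = -0.129, b = -0.724, c = 1.
Discriminant D = b^2 - 4ac = (-0.724)^2 - 4*(-0.129)*1 = 0.524176 - (-0.516) = 1.040176.
D >= 0, so the roots are real: z = (-b +/- sqrt(D)) / (2a) = (0.724 +/- 1.01989) / (-0.258).
  z_1 = (0.724 + 1.01989) / (-0.258) = -6.7593,   |z_1| = 6.7593.
  z_2 = (0.724 - 1.01989) / (-0.258) = 1.1469,   |z_2| = 1.1469.
Moduli of all roots: 6.7593, 1.1469.
All moduli strictly greater than 1? Yes.
Verdict: Invertible.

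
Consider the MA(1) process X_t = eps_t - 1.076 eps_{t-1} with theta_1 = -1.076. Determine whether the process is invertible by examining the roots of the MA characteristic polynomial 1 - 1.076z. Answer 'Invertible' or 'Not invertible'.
\text{Not invertible}

The MA(q) characteristic polynomial is P(z) = 1 - 1.076z.
Invertibility requires all roots to lie outside the unit circle, i.e. |z| > 1 for every root.
This is linear in z: 1 + (-1.076) z = 0  =>  z = -1/(-1.076) = 0.929368,  |z| = 0.929368.
Moduli of all roots: 0.9294.
All moduli strictly greater than 1? No.
Verdict: Not invertible.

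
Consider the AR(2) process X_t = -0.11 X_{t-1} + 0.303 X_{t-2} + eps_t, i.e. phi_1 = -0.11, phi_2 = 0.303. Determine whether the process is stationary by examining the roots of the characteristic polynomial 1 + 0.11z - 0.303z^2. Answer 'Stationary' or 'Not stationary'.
\text{Stationary}

The AR(p) characteristic polynomial is P(z) = 1 + 0.11z - 0.303z^2.
Stationarity requires all roots to lie outside the unit circle, i.e. |z| > 1 for every root.
Set 1 + (0.11) z + (-0.303) z^2 = 0, i.e. a z^2 + b z + c = 0 with a = -0.303, b = 0.11, c = 1.
Discriminant D = b^2 - 4ac = (0.11)^2 - 4*(-0.303)*1 = 0.0121 - (-1.212) = 1.2241.
D >= 0, so the roots are real: z = (-b +/- sqrt(D)) / (2a) = (-0.11 +/- 1.106391) / (-0.606).
  z_1 = (-0.11 + 1.106391) / (-0.606) = -1.6442,   |z_1| = 1.6442.
  z_2 = (-0.11 - 1.106391) / (-0.606) = 2.0072,   |z_2| = 2.0072.
Moduli of all roots: 1.6442, 2.0072.
All moduli strictly greater than 1? Yes.
Verdict: Stationary.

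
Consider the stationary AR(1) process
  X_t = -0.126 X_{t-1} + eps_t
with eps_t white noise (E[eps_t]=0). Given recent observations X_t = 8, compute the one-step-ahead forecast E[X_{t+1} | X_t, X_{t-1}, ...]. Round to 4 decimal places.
E[X_{t+1} \mid \mathcal F_t] = -1.0080

For an AR(p) model X_t = c + sum_i phi_i X_{t-i} + eps_t, the
one-step-ahead conditional mean is
  E[X_{t+1} | X_t, ...] = c + sum_i phi_i X_{t+1-i}.
Substitute known values:
  E[X_{t+1} | ...] = (-0.126) * (8)
                   = -1.0080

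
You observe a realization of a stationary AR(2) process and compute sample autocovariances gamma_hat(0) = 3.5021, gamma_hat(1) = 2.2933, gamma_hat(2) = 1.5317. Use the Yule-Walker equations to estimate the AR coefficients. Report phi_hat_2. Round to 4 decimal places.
\hat\phi_{2} = 0.0150

The Yule-Walker equations for an AR(p) process read, in matrix form,
  Gamma_p phi = r_p,   with   (Gamma_p)_{ij} = gamma(|i - j|),
                       (r_p)_i = gamma(i),   i,j = 1..p.
Substitute the sample gammas (Toeplitz matrix and right-hand side of size 2):
  Gamma_p = [[3.5021, 2.2933], [2.2933, 3.5021]]
  r_p     = [2.2933, 1.5317]
Written out:
  3.5021 phi_1 + 2.2933 phi_2 = 2.2933
  2.2933 phi_1 + 3.5021 phi_2 = 1.5317
Solve by Cramer's rule:
  det = gamma(0)^2 - gamma(1)^2 = (3.5021)^2 - (2.2933)^2 = 12.26470441 - 5.25922489 = 7.00547952
  phi_hat_1 = [gamma(1) gamma(0) - gamma(1) gamma(2)] / det = [(2.2933)(3.5021) - (2.2933)(1.5317)] / 7.00547952 = 4.51871832 / 7.00547952 = 0.645
  phi_hat_2 = [gamma(0) gamma(2) - gamma(1)^2] / det = [(3.5021)(1.5317) - (2.2933)^2] / 7.00547952 = 0.10494168 / 7.00547952 = 0.015
So phi_hat = [0.6450, 0.0150].
Therefore phi_hat_2 = 0.0150.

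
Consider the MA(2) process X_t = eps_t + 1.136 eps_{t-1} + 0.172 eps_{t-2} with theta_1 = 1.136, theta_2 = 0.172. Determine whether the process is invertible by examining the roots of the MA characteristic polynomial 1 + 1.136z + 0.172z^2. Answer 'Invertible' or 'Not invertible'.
\text{Invertible}

The MA(q) characteristic polynomial is P(z) = 1 + 1.136z + 0.172z^2.
Invertibility requires all roots to lie outside the unit circle, i.e. |z| > 1 for every root.
Set 1 + (1.136) z + (0.172) z^2 = 0, i.e. a z^2 + b z + c = 0 with a = 0.172, b = 1.136, c = 1.
Discriminant D = b^2 - 4ac = (1.136)^2 - 4*(0.172)*1 = 1.290496 - (0.688) = 0.602496.
D >= 0, so the roots are real: z = (-b +/- sqrt(D)) / (2a) = (-1.136 +/- 0.776206) / (0.344).
  z_1 = (-1.136 + 0.776206) / (0.344) = -1.0459,   |z_1| = 1.0459.
  z_2 = (-1.136 - 0.776206) / (0.344) = -5.5587,   |z_2| = 5.5587.
Moduli of all roots: 1.0459, 5.5587.
All moduli strictly greater than 1? Yes.
Verdict: Invertible.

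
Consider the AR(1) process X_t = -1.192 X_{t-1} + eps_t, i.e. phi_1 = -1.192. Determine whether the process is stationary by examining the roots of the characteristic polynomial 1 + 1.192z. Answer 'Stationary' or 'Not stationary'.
\text{Not stationary}

The AR(p) characteristic polynomial is P(z) = 1 + 1.192z.
Stationarity requires all roots to lie outside the unit circle, i.e. |z| > 1 for every root.
This is linear in z: 1 + (1.192) z = 0  =>  z = -1/(1.192) = -0.838926,  |z| = 0.838926.
Moduli of all roots: 0.8389.
All moduli strictly greater than 1? No.
Verdict: Not stationary.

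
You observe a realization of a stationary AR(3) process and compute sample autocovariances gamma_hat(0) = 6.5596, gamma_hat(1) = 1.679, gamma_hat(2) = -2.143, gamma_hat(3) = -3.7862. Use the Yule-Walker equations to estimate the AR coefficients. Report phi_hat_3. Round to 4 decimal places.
\hat\phi_{3} = -0.4560

The Yule-Walker equations for an AR(p) process read, in matrix form,
  Gamma_p phi = r_p,   with   (Gamma_p)_{ij} = gamma(|i - j|),
                       (r_p)_i = gamma(i),   i,j = 1..p.
Substitute the sample gammas (Toeplitz matrix and right-hand side of size 3):
  Gamma_p = [[6.5596, 1.679, -2.143], [1.679, 6.5596, 1.679], [-2.143, 1.679, 6.5596]]
  r_p     = [1.679, -2.143, -3.7862]
Written out (R1..R3):
  (R1) 6.5596 phi_1 + 1.679 phi_2 - 2.143 phi_3 = 1.679
  (R2) 1.679 phi_1 + 6.5596 phi_2 + 1.679 phi_3 = -2.143
  (R3) -2.143 phi_1 + 1.679 phi_2 + 6.5596 phi_3 = -3.7862
Gaussian elimination:
  R2 <- R2 - (1.679/6.5596) R1 = R2 - (0.255961) R1:  6.129842 phi_2 + 2.227524 phi_3 = -2.572758
  R3 <- R3 - (-2.143/6.5596) R1 = R3 - (-0.326697) R1:  2.227524 phi_2 + 5.859489 phi_3 = -3.237676
  R3 <- R3 - (2.227524/6.129842) R2 = R3 - (0.36339) R2:  5.050029 phi_3 = -2.302761
Back-substitution:
  phi_hat_3 = -2.302761 / 5.050029 = -0.45599
  phi_hat_2 = (-2.572758 - (2.227524)(-0.45599)) / 6.129842 = -0.254008
  phi_hat_1 = (1.679 - (1.679)(-0.254008) - (-2.143)(-0.45599)) / 6.5596 = 0.172006
So phi_hat = [0.1720, -0.2540, -0.4560].
Therefore phi_hat_3 = -0.4560.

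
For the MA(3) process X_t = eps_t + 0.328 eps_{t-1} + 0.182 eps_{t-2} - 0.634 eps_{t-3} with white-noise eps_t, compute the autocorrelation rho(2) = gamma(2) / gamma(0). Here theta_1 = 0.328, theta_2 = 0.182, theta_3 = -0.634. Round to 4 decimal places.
\rho(2) = -0.0168

For an MA(q) process with theta_0 = 1, the autocovariance is
  gamma(k) = sigma^2 * sum_{i=0..q-k} theta_i * theta_{i+k},
and rho(k) = gamma(k) / gamma(0). Sigma^2 cancels.
  numerator   = (1)*(0.182) + (0.328)*(-0.634) = -0.025952.
  denominator = (1)^2 + (0.328)^2 + (0.182)^2 + (-0.634)^2 = 1.542664.
  rho(2) = -0.025952 / 1.542664 = -0.0168.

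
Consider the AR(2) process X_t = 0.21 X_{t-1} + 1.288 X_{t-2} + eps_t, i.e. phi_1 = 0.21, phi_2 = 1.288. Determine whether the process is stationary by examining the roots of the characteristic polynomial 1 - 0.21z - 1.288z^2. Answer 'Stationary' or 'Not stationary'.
\text{Not stationary}

The AR(p) characteristic polynomial is P(z) = 1 - 0.21z - 1.288z^2.
Stationarity requires all roots to lie outside the unit circle, i.e. |z| > 1 for every root.
Set 1 + (-0.21) z + (-1.288) z^2 = 0, i.e. a z^2 + b z + c = 0 with a = -1.288, b = -0.21, c = 1.
Discriminant D = b^2 - 4ac = (-0.21)^2 - 4*(-1.288)*1 = 0.0441 - (-5.152) = 5.1961.
D >= 0, so the roots are real: z = (-b +/- sqrt(D)) / (2a) = (0.21 +/- 2.279496) / (-2.576).
  z_1 = (0.21 + 2.279496) / (-2.576) = -0.9664,   |z_1| = 0.9664.
  z_2 = (0.21 - 2.279496) / (-2.576) = 0.8034,   |z_2| = 0.8034.
Moduli of all roots: 0.9664, 0.8034.
All moduli strictly greater than 1? No.
Verdict: Not stationary.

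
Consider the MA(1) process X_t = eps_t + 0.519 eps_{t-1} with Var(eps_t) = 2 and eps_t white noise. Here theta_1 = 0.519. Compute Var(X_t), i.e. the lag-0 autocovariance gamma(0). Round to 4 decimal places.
\gamma(0) = 2.5387

For an MA(q) process X_t = eps_t + sum_i theta_i eps_{t-i} with
Var(eps_t) = sigma^2, the variance is
  gamma(0) = sigma^2 * (1 + sum_i theta_i^2).
  sum_i theta_i^2 = (0.519)^2 = 0.269361.
  gamma(0) = 2 * (1 + 0.269361) = 2 * 1.269361 = 2.538722, which rounds to 2.5387.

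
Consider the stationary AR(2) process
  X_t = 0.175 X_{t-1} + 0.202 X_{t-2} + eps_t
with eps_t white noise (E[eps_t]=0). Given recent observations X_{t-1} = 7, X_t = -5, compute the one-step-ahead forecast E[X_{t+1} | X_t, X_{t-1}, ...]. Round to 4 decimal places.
E[X_{t+1} \mid \mathcal F_t] = 0.5390

For an AR(p) model X_t = c + sum_i phi_i X_{t-i} + eps_t, the
one-step-ahead conditional mean is
  E[X_{t+1} | X_t, ...] = c + sum_i phi_i X_{t+1-i}.
Substitute known values:
  E[X_{t+1} | ...] = (0.175) * (-5) + (0.202) * (7)
                   = 0.5390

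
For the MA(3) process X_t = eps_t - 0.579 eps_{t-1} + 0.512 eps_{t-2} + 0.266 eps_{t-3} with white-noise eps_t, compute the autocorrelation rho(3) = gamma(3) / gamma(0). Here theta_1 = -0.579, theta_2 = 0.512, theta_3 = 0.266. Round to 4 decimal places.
\rho(3) = 0.1595

For an MA(q) process with theta_0 = 1, the autocovariance is
  gamma(k) = sigma^2 * sum_{i=0..q-k} theta_i * theta_{i+k},
and rho(k) = gamma(k) / gamma(0). Sigma^2 cancels.
  numerator   = (1)*(0.266) = 0.266.
  denominator = (1)^2 + (-0.579)^2 + (0.512)^2 + (0.266)^2 = 1.668141.
  rho(3) = 0.266 / 1.668141 = 0.1595.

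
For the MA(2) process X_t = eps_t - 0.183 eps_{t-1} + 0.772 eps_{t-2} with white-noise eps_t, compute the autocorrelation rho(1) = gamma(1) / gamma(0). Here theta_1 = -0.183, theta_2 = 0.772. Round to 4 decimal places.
\rho(1) = -0.1990

For an MA(q) process with theta_0 = 1, the autocovariance is
  gamma(k) = sigma^2 * sum_{i=0..q-k} theta_i * theta_{i+k},
and rho(k) = gamma(k) / gamma(0). Sigma^2 cancels.
  numerator   = (1)*(-0.183) + (-0.183)*(0.772) = -0.324276.
  denominator = (1)^2 + (-0.183)^2 + (0.772)^2 = 1.629473.
  rho(1) = -0.324276 / 1.629473 = -0.1990.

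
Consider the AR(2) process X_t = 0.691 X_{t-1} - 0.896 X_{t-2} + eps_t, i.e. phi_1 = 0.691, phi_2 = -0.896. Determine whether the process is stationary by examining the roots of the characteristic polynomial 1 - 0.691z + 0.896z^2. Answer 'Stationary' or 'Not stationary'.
\text{Stationary}

The AR(p) characteristic polynomial is P(z) = 1 - 0.691z + 0.896z^2.
Stationarity requires all roots to lie outside the unit circle, i.e. |z| > 1 for every root.
Set 1 + (-0.691) z + (0.896) z^2 = 0, i.e. a z^2 + b z + c = 0 with a = 0.896, b = -0.691, c = 1.
Discriminant D = b^2 - 4ac = (-0.691)^2 - 4*(0.896)*1 = 0.477481 - (3.584) = -3.106519.
D < 0, so the roots are the complex-conjugate pair z = (-b +/- i sqrt(-D)) / (2a) = 0.3856 +/- 0.9836i.
For a conjugate pair |z|^2 = z * conj(z) = (product of roots) = c/a = 1/(0.896) = 1.116071, so |z| = sqrt(1.116071) = 1.0564 for both roots.
Moduli of all roots: 1.0564, 1.0564.
All moduli strictly greater than 1? Yes.
Verdict: Stationary.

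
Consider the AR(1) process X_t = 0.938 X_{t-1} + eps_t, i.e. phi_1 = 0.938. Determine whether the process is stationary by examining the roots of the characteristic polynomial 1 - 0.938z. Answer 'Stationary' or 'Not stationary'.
\text{Stationary}

The AR(p) characteristic polynomial is P(z) = 1 - 0.938z.
Stationarity requires all roots to lie outside the unit circle, i.e. |z| > 1 for every root.
This is linear in z: 1 + (-0.938) z = 0  =>  z = -1/(-0.938) = 1.066098,  |z| = 1.066098.
Moduli of all roots: 1.0661.
All moduli strictly greater than 1? Yes.
Verdict: Stationary.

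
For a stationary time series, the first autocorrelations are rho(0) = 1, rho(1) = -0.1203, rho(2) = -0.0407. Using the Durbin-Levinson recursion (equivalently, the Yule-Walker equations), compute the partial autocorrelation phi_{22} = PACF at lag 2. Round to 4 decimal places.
\phi_{22} = -0.0560

The PACF at lag k is phi_{kk}, the last component of the solution
to the Yule-Walker system G_k phi = r_k where
  (G_k)_{ij} = rho(|i - j|), (r_k)_i = rho(i), i,j = 1..k.
Equivalently, Durbin-Levinson gives phi_{kk} iteratively:
  phi_{11} = rho(1)
  phi_{kk} = [rho(k) - sum_{j=1..k-1} phi_{k-1,j} rho(k-j)]
            / [1 - sum_{j=1..k-1} phi_{k-1,j} rho(j)],
  phi_{k,j} = phi_{k-1,j} - phi_{kk} phi_{k-1,k-j},  j = 1..k-1.
Step k = 1:
  phi_11 = rho(1) = -0.1203.
Step k = 2:
  phi_22 = [rho(2) - phi_11 rho(1)] / [1 - phi_11 rho(1)] = [-0.0407 - (-0.1203)(-0.1203)] / [1 - (-0.1203)(-0.1203)]
         = -0.05517209 / 0.98552791 = -0.056.
Therefore phi_{22} = -0.0560.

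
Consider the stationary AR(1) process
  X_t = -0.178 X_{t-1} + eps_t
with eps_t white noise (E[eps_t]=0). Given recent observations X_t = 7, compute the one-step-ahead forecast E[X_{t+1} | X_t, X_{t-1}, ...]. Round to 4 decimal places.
E[X_{t+1} \mid \mathcal F_t] = -1.2460

For an AR(p) model X_t = c + sum_i phi_i X_{t-i} + eps_t, the
one-step-ahead conditional mean is
  E[X_{t+1} | X_t, ...] = c + sum_i phi_i X_{t+1-i}.
Substitute known values:
  E[X_{t+1} | ...] = (-0.178) * (7)
                   = -1.2460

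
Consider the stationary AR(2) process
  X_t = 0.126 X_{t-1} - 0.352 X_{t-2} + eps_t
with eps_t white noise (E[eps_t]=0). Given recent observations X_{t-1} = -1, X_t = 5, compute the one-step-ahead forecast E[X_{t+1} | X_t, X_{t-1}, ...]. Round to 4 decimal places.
E[X_{t+1} \mid \mathcal F_t] = 0.9820

For an AR(p) model X_t = c + sum_i phi_i X_{t-i} + eps_t, the
one-step-ahead conditional mean is
  E[X_{t+1} | X_t, ...] = c + sum_i phi_i X_{t+1-i}.
Substitute known values:
  E[X_{t+1} | ...] = (0.126) * (5) + (-0.352) * (-1)
                   = 0.9820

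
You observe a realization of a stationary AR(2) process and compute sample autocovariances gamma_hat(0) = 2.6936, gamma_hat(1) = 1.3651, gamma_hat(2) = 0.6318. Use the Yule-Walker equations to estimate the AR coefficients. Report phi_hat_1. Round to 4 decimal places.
\hat\phi_{1} = 0.5220

The Yule-Walker equations for an AR(p) process read, in matrix form,
  Gamma_p phi = r_p,   with   (Gamma_p)_{ij} = gamma(|i - j|),
                       (r_p)_i = gamma(i),   i,j = 1..p.
Substitute the sample gammas (Toeplitz matrix and right-hand side of size 2):
  Gamma_p = [[2.6936, 1.3651], [1.3651, 2.6936]]
  r_p     = [1.3651, 0.6318]
Written out:
  2.6936 phi_1 + 1.3651 phi_2 = 1.3651
  1.3651 phi_1 + 2.6936 phi_2 = 0.6318
Solve by Cramer's rule:
  det = gamma(0)^2 - gamma(1)^2 = (2.6936)^2 - (1.3651)^2 = 7.25548096 - 1.86349801 = 5.39198295
  phi_hat_1 = [gamma(1) gamma(0) - gamma(1) gamma(2)] / det = [(1.3651)(2.6936) - (1.3651)(0.6318)] / 5.39198295 = 2.81456318 / 5.39198295 = 0.522
  phi_hat_2 = [gamma(0) gamma(2) - gamma(1)^2] / det = [(2.6936)(0.6318) - (1.3651)^2] / 5.39198295 = -0.16168153 / 5.39198295 = -0.03
So phi_hat = [0.5220, -0.0300].
Therefore phi_hat_1 = 0.5220.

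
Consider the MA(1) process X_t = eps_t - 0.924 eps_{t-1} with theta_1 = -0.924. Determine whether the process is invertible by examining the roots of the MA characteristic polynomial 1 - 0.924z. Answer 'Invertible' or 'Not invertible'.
\text{Invertible}

The MA(q) characteristic polynomial is P(z) = 1 - 0.924z.
Invertibility requires all roots to lie outside the unit circle, i.e. |z| > 1 for every root.
This is linear in z: 1 + (-0.924) z = 0  =>  z = -1/(-0.924) = 1.082251,  |z| = 1.082251.
Moduli of all roots: 1.0823.
All moduli strictly greater than 1? Yes.
Verdict: Invertible.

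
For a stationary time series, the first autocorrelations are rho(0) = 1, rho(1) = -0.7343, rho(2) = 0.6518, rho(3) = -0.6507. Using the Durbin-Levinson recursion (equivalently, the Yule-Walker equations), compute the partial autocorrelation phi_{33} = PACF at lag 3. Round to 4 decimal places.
\phi_{33} = -0.2530

The PACF at lag k is phi_{kk}, the last component of the solution
to the Yule-Walker system G_k phi = r_k where
  (G_k)_{ij} = rho(|i - j|), (r_k)_i = rho(i), i,j = 1..k.
Equivalently, Durbin-Levinson gives phi_{kk} iteratively:
  phi_{11} = rho(1)
  phi_{kk} = [rho(k) - sum_{j=1..k-1} phi_{k-1,j} rho(k-j)]
            / [1 - sum_{j=1..k-1} phi_{k-1,j} rho(j)],
  phi_{k,j} = phi_{k-1,j} - phi_{kk} phi_{k-1,k-j},  j = 1..k-1.
Step k = 1:
  phi_11 = rho(1) = -0.7343.
Step k = 2:
  phi_22 = [rho(2) - phi_11 rho(1)] / [1 - phi_11 rho(1)] = [0.6518 - (-0.7343)(-0.7343)] / [1 - (-0.7343)(-0.7343)]
         = 0.11260351 / 0.46080351 = 0.244363.
  Update: phi_21 = phi_11 - phi_22 phi_11 = -0.7343 - (0.244363)(-0.7343) = -0.554864.
Step k = 3:
  phi_33 = [rho(3) - phi_21 rho(2) - phi_22 rho(1)] / [1 - phi_21 rho(1) - phi_22 rho(2)]
    numerator   = -0.6507 - (-0.554864)(0.6518) - (0.244363)(-0.7343) = -0.10960363
    denominator = 1 - (-0.554864)(-0.7343) - (0.244363)(0.6518) = 0.43328733
  phi_33 = -0.10960363 / 0.43328733 = -0.253.
Therefore phi_{33} = -0.2530.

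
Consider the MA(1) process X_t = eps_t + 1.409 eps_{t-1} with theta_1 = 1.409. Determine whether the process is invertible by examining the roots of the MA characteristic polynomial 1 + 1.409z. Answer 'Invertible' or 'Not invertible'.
\text{Not invertible}

The MA(q) characteristic polynomial is P(z) = 1 + 1.409z.
Invertibility requires all roots to lie outside the unit circle, i.e. |z| > 1 for every root.
This is linear in z: 1 + (1.409) z = 0  =>  z = -1/(1.409) = -0.709723,  |z| = 0.709723.
Moduli of all roots: 0.7097.
All moduli strictly greater than 1? No.
Verdict: Not invertible.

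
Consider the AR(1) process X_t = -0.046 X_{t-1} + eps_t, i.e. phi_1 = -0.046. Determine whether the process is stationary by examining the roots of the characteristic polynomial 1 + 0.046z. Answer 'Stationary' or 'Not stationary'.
\text{Stationary}

The AR(p) characteristic polynomial is P(z) = 1 + 0.046z.
Stationarity requires all roots to lie outside the unit circle, i.e. |z| > 1 for every root.
This is linear in z: 1 + (0.046) z = 0  =>  z = -1/(0.046) = -21.73913,  |z| = 21.73913.
Moduli of all roots: 21.7391.
All moduli strictly greater than 1? Yes.
Verdict: Stationary.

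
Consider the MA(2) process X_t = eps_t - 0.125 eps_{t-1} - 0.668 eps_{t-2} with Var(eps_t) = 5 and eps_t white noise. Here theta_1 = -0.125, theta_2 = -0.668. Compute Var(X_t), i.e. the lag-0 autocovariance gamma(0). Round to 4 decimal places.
\gamma(0) = 7.3092

For an MA(q) process X_t = eps_t + sum_i theta_i eps_{t-i} with
Var(eps_t) = sigma^2, the variance is
  gamma(0) = sigma^2 * (1 + sum_i theta_i^2).
  sum_i theta_i^2 = (-0.125)^2 + (-0.668)^2 = 0.015625 + 0.446224 = 0.461849.
  gamma(0) = 5 * (1 + 0.461849) = 5 * 1.461849 = 7.309245, which rounds to 7.3092.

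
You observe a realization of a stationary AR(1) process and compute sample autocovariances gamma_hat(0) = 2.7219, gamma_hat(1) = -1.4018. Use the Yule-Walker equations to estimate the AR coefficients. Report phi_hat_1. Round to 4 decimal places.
\hat\phi_{1} = -0.5150

The Yule-Walker equations for an AR(p) process read, in matrix form,
  Gamma_p phi = r_p,   with   (Gamma_p)_{ij} = gamma(|i - j|),
                       (r_p)_i = gamma(i),   i,j = 1..p.
Substitute the sample gammas (Toeplitz matrix and right-hand side of size 1):
  Gamma_p = [[2.7219]]
  r_p     = [-1.4018]
With p = 1 this is the single equation gamma(0) phi_1 = gamma(1):
  phi_hat_1 = gamma(1) / gamma(0) = -1.4018 / 2.7219 = -0.5150.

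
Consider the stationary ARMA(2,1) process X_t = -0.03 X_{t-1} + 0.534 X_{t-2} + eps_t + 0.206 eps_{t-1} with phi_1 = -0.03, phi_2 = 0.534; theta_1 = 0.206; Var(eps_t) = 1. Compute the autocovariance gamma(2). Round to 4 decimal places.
\gamma(2) = 0.7516

Multiply the model equation by X_{t-k} and take expectations. With theta_0 = psi_0 = 1 and psi_j the MA(infinity) weights, this gives
  gamma(k) - sum_i phi_i gamma(k-i) = c_k,
  c_k = sigma^2 * sum_{j=k..q} theta_j psi_{j-k}   (c_k = 0 for k > q),
using gamma(-m) = gamma(m).
psi-weights needed (psi_j = theta_j + sum_i phi_i psi_{j-i}):
  psi_1 = theta_1 + phi_1 = 0.206 + (-0.03) = 0.176
Right-hand sides:
  c_0 = sigma^2 (1 + theta_1 psi_1) = 1 * (1 + (0.206)(0.176)) = 1 * 1.036256 = 1.036256
  c_1 = sigma^2 theta_1 = 1 * (0.206) = 0.206
  c_2 = 0
Equations for k = 0, 1, 2 (AR order 2, c_2 = 0):
  (E0) gamma(0) = phi_1 gamma(1) + phi_2 gamma(2) + c_0
  (E1) gamma(1) = phi_1 gamma(0) + phi_2 gamma(1) + c_1
  (E2) gamma(2) = phi_1 gamma(1) + phi_2 gamma(0)
From (E1): gamma(1) = A gamma(0) + B with
  A = phi_1 / (1 - phi_2) = -0.03 / 0.466 = -0.064378,   B = c_1 / (1 - phi_2) = 0.206 / 0.466 = 0.44206.
Insert (E2) into (E0): gamma(0) (1 - phi_2^2) = phi_1 (1 + phi_2) gamma(1) + c_0.
  phi_1 (1 + phi_2) = (-0.03)(1.534) = -0.04602,   1 - phi_2^2 = 0.714844.
Replace gamma(1) by A gamma(0) + B and collect gamma(0):
  gamma(0) [0.714844 - (-0.04602)(-0.064378)] = (-0.04602)(0.44206) + 1.036256
  gamma(0) * 0.711881 = 1.015912
  gamma(0) = 1.015912 / 0.711881 = 1.427081.
  gamma(1) = A gamma(0) + B = (-0.064378)(1.427081) + (0.44206) = 0.350188.
  gamma(2) = phi_1 gamma(1) + phi_2 gamma(0) = (-0.03)(0.350188) + (0.534)(1.427081) = 0.751556.
Therefore gamma(2) = 0.7516 (to 4 decimal places).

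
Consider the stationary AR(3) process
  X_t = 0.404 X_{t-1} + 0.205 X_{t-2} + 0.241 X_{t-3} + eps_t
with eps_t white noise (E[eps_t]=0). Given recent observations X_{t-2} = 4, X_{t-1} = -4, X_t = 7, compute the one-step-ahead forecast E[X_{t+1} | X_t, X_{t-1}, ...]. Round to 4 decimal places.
E[X_{t+1} \mid \mathcal F_t] = 2.9720

For an AR(p) model X_t = c + sum_i phi_i X_{t-i} + eps_t, the
one-step-ahead conditional mean is
  E[X_{t+1} | X_t, ...] = c + sum_i phi_i X_{t+1-i}.
Substitute known values:
  E[X_{t+1} | ...] = (0.404) * (7) + (0.205) * (-4) + (0.241) * (4)
                   = 2.9720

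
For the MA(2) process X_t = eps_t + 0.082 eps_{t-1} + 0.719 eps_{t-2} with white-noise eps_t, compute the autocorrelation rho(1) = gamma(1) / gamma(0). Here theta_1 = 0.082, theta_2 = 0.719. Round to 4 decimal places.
\rho(1) = 0.0925

For an MA(q) process with theta_0 = 1, the autocovariance is
  gamma(k) = sigma^2 * sum_{i=0..q-k} theta_i * theta_{i+k},
and rho(k) = gamma(k) / gamma(0). Sigma^2 cancels.
  numerator   = (1)*(0.082) + (0.082)*(0.719) = 0.140958.
  denominator = (1)^2 + (0.082)^2 + (0.719)^2 = 1.523685.
  rho(1) = 0.140958 / 1.523685 = 0.0925.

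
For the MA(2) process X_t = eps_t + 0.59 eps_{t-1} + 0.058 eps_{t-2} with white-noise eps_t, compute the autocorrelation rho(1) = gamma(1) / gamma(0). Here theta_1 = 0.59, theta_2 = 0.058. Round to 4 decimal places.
\rho(1) = 0.4619

For an MA(q) process with theta_0 = 1, the autocovariance is
  gamma(k) = sigma^2 * sum_{i=0..q-k} theta_i * theta_{i+k},
and rho(k) = gamma(k) / gamma(0). Sigma^2 cancels.
  numerator   = (1)*(0.59) + (0.59)*(0.058) = 0.62422.
  denominator = (1)^2 + (0.59)^2 + (0.058)^2 = 1.351464.
  rho(1) = 0.62422 / 1.351464 = 0.4619.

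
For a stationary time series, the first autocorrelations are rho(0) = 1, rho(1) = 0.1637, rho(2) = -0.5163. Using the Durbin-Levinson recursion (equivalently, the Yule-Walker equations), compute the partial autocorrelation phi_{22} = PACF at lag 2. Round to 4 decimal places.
\phi_{22} = -0.5581

The PACF at lag k is phi_{kk}, the last component of the solution
to the Yule-Walker system G_k phi = r_k where
  (G_k)_{ij} = rho(|i - j|), (r_k)_i = rho(i), i,j = 1..k.
Equivalently, Durbin-Levinson gives phi_{kk} iteratively:
  phi_{11} = rho(1)
  phi_{kk} = [rho(k) - sum_{j=1..k-1} phi_{k-1,j} rho(k-j)]
            / [1 - sum_{j=1..k-1} phi_{k-1,j} rho(j)],
  phi_{k,j} = phi_{k-1,j} - phi_{kk} phi_{k-1,k-j},  j = 1..k-1.
Step k = 1:
  phi_11 = rho(1) = 0.1637.
Step k = 2:
  phi_22 = [rho(2) - phi_11 rho(1)] / [1 - phi_11 rho(1)] = [-0.5163 - (0.1637)(0.1637)] / [1 - (0.1637)(0.1637)]
         = -0.54309769 / 0.97320231 = -0.5581.
Therefore phi_{22} = -0.5581.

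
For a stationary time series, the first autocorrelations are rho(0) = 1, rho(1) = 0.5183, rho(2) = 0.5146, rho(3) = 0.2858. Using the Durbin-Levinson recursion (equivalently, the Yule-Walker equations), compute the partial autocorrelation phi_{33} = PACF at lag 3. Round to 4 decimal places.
\phi_{33} = -0.1010

The PACF at lag k is phi_{kk}, the last component of the solution
to the Yule-Walker system G_k phi = r_k where
  (G_k)_{ij} = rho(|i - j|), (r_k)_i = rho(i), i,j = 1..k.
Equivalently, Durbin-Levinson gives phi_{kk} iteratively:
  phi_{11} = rho(1)
  phi_{kk} = [rho(k) - sum_{j=1..k-1} phi_{k-1,j} rho(k-j)]
            / [1 - sum_{j=1..k-1} phi_{k-1,j} rho(j)],
  phi_{k,j} = phi_{k-1,j} - phi_{kk} phi_{k-1,k-j},  j = 1..k-1.
Step k = 1:
  phi_11 = rho(1) = 0.5183.
Step k = 2:
  phi_22 = [rho(2) - phi_11 rho(1)] / [1 - phi_11 rho(1)] = [0.5146 - (0.5183)(0.5183)] / [1 - (0.5183)(0.5183)]
         = 0.24596511 / 0.73136511 = 0.33631.
  Update: phi_21 = phi_11 - phi_22 phi_11 = 0.5183 - (0.33631)(0.5183) = 0.343991.
Step k = 3:
  phi_33 = [rho(3) - phi_21 rho(2) - phi_22 rho(1)] / [1 - phi_21 rho(1) - phi_22 rho(2)]
    numerator   = 0.2858 - (0.343991)(0.5146) - (0.33631)(0.5183) = -0.0655269
    denominator = 1 - (0.343991)(0.5183) - (0.33631)(0.5146) = 0.64864468
  phi_33 = -0.0655269 / 0.64864468 = -0.101.
Therefore phi_{33} = -0.1010.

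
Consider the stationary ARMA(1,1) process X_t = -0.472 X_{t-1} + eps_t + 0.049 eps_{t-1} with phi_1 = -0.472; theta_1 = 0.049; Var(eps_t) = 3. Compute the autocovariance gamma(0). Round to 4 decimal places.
\gamma(0) = 3.6907

Multiply the model equation by X_{t-k} and take expectations. With theta_0 = psi_0 = 1 and psi_j the MA(infinity) weights, this gives
  gamma(k) - sum_i phi_i gamma(k-i) = c_k,
  c_k = sigma^2 * sum_{j=k..q} theta_j psi_{j-k}   (c_k = 0 for k > q),
using gamma(-m) = gamma(m).
psi-weights needed (psi_j = theta_j + sum_i phi_i psi_{j-i}):
  psi_1 = theta_1 + phi_1 = 0.049 + (-0.472) = -0.423
Right-hand sides:
  c_0 = sigma^2 (1 + theta_1 psi_1) = 3 * (1 + (0.049)(-0.423)) = 3 * 0.979273 = 2.937819
  c_1 = sigma^2 theta_1 = 3 * (0.049) = 0.147
  c_2 = 0
Equations for k = 0 and k = 1 (AR order 1):
  gamma(0) = phi_1 gamma(1) + c_0
  gamma(1) = phi_1 gamma(0) + c_1
Substituting the second into the first: gamma(0) (1 - phi_1^2) = c_0 + phi_1 c_1, so
  gamma(0) = (c_0 + phi_1 c_1) / (1 - phi_1^2) = (2.937819 + (-0.472)(0.147)) / (1 - (-0.472)^2) = 2.868435 / 0.777216 = 3.690654.
Therefore gamma(0) = 3.6907 (to 4 decimal places).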